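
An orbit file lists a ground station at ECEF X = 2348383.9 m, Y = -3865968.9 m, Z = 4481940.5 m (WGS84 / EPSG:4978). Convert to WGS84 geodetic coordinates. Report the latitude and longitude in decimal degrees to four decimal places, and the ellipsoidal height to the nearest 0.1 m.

lat 44.9290°, lon -58.7234°, h 247.5 m

λ = atan2(Y, X) = -58.72340006°; p = √(X²+Y²) = 4523342.0 m.
Bowring's method on WGS84 (a = 6378137 m, b = 6356752.314 m) gives φ = 44.92900013°, h = 247.548 m.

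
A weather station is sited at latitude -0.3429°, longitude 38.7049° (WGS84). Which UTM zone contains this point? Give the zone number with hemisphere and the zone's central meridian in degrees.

UTM zone = ⌊(λ + 180)/6⌋ + 1; 38.7049° ∈ [36°, 42°) → zone 37.
Hemisphere: S (φ < 0).
Central meridian λ₀ = 6×37 − 183 = 39°.

Zone 37S, central meridian 39°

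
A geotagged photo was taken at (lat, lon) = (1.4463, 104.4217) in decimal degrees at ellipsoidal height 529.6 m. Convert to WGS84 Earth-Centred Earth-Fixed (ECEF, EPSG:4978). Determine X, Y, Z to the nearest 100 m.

X -1588100 m, Y 6175700 m, Z 159900 m

WGS84: a = 6378137 m, e² = 0.006694380; N(φ) = a/√(1−e²sin²φ) = 6378150.600 m.
X = (N+h)·cosφ·cosλ = -1588146.973 m; Y = (N+h)·cosφ·sinλ = 6175712.909 m; Z = (N(1−e²)+h)·sinφ = 159920.300 m.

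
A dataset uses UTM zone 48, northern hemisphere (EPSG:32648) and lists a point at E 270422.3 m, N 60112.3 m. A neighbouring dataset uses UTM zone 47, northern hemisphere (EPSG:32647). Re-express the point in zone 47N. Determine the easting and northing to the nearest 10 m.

UTM 48N → geographic: φ = 0.54349988°, λ = 102.93719966°.
UTM 47N (λ₀ = 99°) forward: E = 938439.626 m, N = 60216.151 m.

E 938440 m, N 60220 m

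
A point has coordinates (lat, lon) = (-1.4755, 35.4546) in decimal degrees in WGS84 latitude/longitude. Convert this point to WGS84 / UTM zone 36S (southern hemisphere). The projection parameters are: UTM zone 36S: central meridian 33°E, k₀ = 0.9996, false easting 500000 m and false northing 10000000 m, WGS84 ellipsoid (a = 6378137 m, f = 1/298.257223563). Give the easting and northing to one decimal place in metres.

Zone 36 central meridian λ₀ = 6×36 − 183 = 33°; Δλ = +2.4546°.
Transverse Mercator on WGS84 with k₀ = 0.9996 gives E = 773129.578 m, N = 9836761.836 m.

E 773129.6 m, N 9836761.8 m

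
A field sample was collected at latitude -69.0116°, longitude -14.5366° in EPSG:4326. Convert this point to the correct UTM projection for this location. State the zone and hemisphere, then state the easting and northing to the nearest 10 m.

Longitude -14.5366° lies in the 6° band [-18°, -12°), giving zone 28; latitude is south of the equator, so 28S.
Zone 28 central meridian λ₀ = 6×28 − 183 = -15°; Δλ = +0.4634°.
Transverse Mercator on WGS84 with k₀ = 0.9996 gives E = 518523.408 m, N = 2344274.468 m.

Zone 28S: E 518520 m, N 2344270 m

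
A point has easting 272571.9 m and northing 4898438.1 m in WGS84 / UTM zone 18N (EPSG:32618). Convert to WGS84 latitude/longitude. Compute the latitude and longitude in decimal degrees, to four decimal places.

Zone 18N: λ₀ = -75°, k₀ = 0.9996, false easting 500000 m.
Meridian distance M = (N − FN)/k₀ = 4900398.3 m.
Inverse transverse Mercator on WGS84 gives φ = 44.20370000°, λ = -77.84640000°.

lat 44.2037°, lon -77.8464°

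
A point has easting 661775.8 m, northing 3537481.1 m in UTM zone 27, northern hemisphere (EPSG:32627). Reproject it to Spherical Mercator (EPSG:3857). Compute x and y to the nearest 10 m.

Unproject from UTM 27N (λ₀ = -21°) → φ = 31.96180003°, λ = -19.28809969°.
Web Mercator (R = 6378137 m): x = -2147141.436 m, y = 3758297.331 m.

x -2147140 m, y 3758300 m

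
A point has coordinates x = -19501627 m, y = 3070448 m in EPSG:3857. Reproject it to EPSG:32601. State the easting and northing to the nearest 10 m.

E 680660 m, N 2940620 m

Web Mercator inverse (R = 6378137 m) → φ = 26.57479738°, λ = -175.18609599°.
UTM 1N forward: E = 680656.983 m, N = 2940621.158 m.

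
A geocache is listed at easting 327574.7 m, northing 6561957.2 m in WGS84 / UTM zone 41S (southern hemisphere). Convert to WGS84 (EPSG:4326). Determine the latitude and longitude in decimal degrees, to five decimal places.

Zone 41S: λ₀ = 63°, k₀ = 0.9996, false easting 500000 m, false northing 10000000 m.
Meridian distance M = (N − FN)/k₀ = -3439418.6 m.
Inverse transverse Mercator on WGS84 gives φ = -31.06350026°, λ = 61.19280003°.

lat -31.06350°, lon 61.19280°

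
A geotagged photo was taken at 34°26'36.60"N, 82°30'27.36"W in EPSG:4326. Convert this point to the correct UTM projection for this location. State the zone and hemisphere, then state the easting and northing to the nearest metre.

Longitude -82.5076° lies in the 6° band [-84°, -78°), giving zone 17; latitude is north of the equator, so 17N.
Zone 17 central meridian λ₀ = 6×17 − 183 = -81°; Δλ = -1.5076°.
Transverse Mercator on WGS84 with k₀ = 0.9996 gives E = 361498.316 m, N = 3812362.906 m.

Zone 17N: E 361498 m, N 3812363 m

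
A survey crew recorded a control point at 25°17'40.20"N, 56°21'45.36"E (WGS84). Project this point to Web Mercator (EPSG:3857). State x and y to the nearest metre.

Web Mercator is spherical with R = a = 6378137 m.
x = R·λ = 6378137 × 0.983712945 = 6274255.932 m.
y = R·ln tan(π/4 + φ/2) = 6378137 × 0.456553519 = 2911960.893 m.

x 6274256 m, y 2911961 m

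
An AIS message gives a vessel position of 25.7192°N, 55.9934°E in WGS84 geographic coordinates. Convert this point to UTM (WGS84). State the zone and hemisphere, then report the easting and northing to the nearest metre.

Longitude 55.9934° lies in the 6° band [54°, 60°), giving zone 40; latitude is north of the equator, so 40N.
Zone 40 central meridian λ₀ = 6×40 − 183 = 57°; Δλ = -1.0066°.
Transverse Mercator on WGS84 with k₀ = 0.9996 gives E = 399020.275 m, N = 2844972.579 m.

Zone 40N: E 399020 m, N 2844973 m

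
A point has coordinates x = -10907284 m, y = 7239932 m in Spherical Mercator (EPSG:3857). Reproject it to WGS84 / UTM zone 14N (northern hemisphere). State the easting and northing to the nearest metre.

Web Mercator inverse (R = 6378137 m) → φ = 54.36679913°, λ = -97.98179925°.
UTM 14N forward: E = 566153.371 m, N = 6024810.928 m.

E 566153 m, N 6024811 m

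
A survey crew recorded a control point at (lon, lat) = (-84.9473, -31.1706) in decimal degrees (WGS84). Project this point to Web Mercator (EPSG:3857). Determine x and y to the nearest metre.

x -9456290 m, y -3654925 m

Web Mercator is spherical with R = a = 6378137 m.
x = R·λ = 6378137 × -1.482610076 = -9456290.180 m.
y = R·ln tan(π/4 + φ/2) = 6378137 × -0.573039537 = -3654924.676 m.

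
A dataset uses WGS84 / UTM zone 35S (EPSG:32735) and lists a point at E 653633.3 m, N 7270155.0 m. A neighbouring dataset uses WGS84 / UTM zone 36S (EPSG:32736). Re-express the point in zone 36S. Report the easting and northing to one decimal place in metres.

UTM 35S → geographic: φ = -24.67530037°, λ = 28.51839983°.
UTM 36S (λ₀ = 33°) forward: E = 46278.345 m, N = 7263586.846 m.

E 46278.3 m, N 7263586.8 m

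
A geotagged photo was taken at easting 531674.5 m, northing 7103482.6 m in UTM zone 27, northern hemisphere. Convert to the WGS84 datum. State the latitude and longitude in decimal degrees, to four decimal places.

lat 64.0566°, lon -20.3511°

Zone 27N: λ₀ = -21°, k₀ = 0.9996, false easting 500000 m.
Meridian distance M = (N − FN)/k₀ = 7106325.1 m.
Inverse transverse Mercator on WGS84 gives φ = 64.05660025°, λ = -20.35109941°.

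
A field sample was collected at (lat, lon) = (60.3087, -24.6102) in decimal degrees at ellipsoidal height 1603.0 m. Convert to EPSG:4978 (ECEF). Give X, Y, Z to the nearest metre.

WGS84: a = 6378137 m, e² = 0.006694380; N(φ) = a/√(1−e²sin²φ) = 6394309.231 m.
X = (N+h)·cosφ·cosλ = 2880285.656 m; Y = (N+h)·cosφ·sinλ = -1319318.022 m; Z = (N(1−e²)+h)·sinφ = 5518986.237 m.

X 2880286 m, Y -1319318 m, Z 5518986 m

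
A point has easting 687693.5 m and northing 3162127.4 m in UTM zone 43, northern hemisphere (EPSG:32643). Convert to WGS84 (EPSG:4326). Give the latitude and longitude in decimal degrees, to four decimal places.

lat 28.5725°, lon 76.9190°

Zone 43N: λ₀ = 75°, k₀ = 0.9996, false easting 500000 m.
Meridian distance M = (N − FN)/k₀ = 3163392.8 m.
Inverse transverse Mercator on WGS84 gives φ = 28.57249963°, λ = 76.91899990°.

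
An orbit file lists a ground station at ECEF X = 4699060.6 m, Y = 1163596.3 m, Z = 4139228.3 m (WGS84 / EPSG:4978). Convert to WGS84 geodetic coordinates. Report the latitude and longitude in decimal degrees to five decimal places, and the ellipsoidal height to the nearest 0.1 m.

λ = atan2(Y, X) = 13.90800057°; p = √(X²+Y²) = 4840984.1 m.
Bowring's method on WGS84 (a = 6378137 m, b = 6356752.314 m) gives φ = 40.72189965°, h = 248.570 m.

lat 40.72190°, lon 13.90800°, h 248.6 m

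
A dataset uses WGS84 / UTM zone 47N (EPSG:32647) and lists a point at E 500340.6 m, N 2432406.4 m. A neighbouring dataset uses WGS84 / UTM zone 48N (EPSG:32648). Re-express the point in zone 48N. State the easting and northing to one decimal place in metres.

UTM 47N → geographic: φ = 21.99620041°, λ = 99.00329963°.
UTM 48N (λ₀ = 105°) forward: E = -119820.595 m, N = 2444585.743 m.

E -119820.6 m, N 2444585.7 m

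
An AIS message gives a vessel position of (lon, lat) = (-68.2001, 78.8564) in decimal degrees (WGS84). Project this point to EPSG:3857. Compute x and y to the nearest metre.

x -7592000 m, y 14844154 m

Web Mercator is spherical with R = a = 6378137 m.
x = R·λ = 6378137 × -1.190316295 = -7592000.404 m.
y = R·ln tan(π/4 + φ/2) = 6378137 × 2.327349551 = 14844154.284 m.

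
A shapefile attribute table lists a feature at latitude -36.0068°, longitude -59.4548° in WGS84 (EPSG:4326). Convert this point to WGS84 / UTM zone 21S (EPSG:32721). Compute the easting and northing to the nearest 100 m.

E 278800 m, N 6012500 m

Zone 21 central meridian λ₀ = 6×21 − 183 = -57°; Δλ = -2.4548°.
Transverse Mercator on WGS84 with k₀ = 0.9996 gives E = 278752.624 m, N = 6012510.012 m.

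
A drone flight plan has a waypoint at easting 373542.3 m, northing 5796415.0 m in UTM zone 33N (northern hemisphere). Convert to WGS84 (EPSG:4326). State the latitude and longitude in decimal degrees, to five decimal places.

Zone 33N: λ₀ = 15°, k₀ = 0.9996, false easting 500000 m.
Meridian distance M = (N − FN)/k₀ = 5798734.5 m.
Inverse transverse Mercator on WGS84 gives φ = 52.30350012°, λ = 13.14530070°.

lat 52.30350°, lon 13.14530°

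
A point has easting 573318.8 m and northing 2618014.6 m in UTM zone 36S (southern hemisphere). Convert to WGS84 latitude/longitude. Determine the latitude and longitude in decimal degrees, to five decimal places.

Zone 36S: λ₀ = 33°, k₀ = 0.9996, false easting 500000 m, false northing 10000000 m.
Meridian distance M = (N − FN)/k₀ = -7384939.4 m.
Inverse transverse Mercator on WGS84 gives φ = -66.54820004°, λ = 34.65110085°.

lat -66.54820°, lon 34.65110°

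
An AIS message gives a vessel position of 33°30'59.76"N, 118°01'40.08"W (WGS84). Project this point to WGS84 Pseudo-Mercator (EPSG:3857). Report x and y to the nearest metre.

x -13138795 m, y 3964076 m

Web Mercator is spherical with R = a = 6378137 m.
x = R·λ = 6378137 × -2.059973719 = -13138794.595 m.
y = R·ln tan(π/4 + φ/2) = 6378137 × 0.621510081 = 3964076.445 m.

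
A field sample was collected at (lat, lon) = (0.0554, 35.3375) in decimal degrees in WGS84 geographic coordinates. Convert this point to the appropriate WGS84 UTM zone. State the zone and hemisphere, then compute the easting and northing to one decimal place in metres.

Zone 36N: E 760177.8 m, N 6128.5 m

Longitude 35.3375° lies in the 6° band [30°, 36°), giving zone 36; latitude is north of the equator, so 36N.
Zone 36 central meridian λ₀ = 6×36 − 183 = 33°; Δλ = +2.3375°.
Transverse Mercator on WGS84 with k₀ = 0.9996 gives E = 760177.775 m, N = 6128.498 m.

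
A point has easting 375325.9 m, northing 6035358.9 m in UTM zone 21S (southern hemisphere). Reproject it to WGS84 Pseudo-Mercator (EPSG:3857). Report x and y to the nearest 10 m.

x -6498840 m, y -4275610 m

Unproject from UTM 21S (λ₀ = -57°) → φ = -35.81799988°, λ = -58.38009958°.
Web Mercator (R = 6378137 m): x = -6498842.958 m, y = -4275607.248 m.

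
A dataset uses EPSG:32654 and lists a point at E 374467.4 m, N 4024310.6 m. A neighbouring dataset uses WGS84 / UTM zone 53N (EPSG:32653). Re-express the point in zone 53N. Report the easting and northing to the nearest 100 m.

E 912900 m, N 4033200 m

UTM 54N → geographic: φ = 36.35569972°, λ = 139.60090005°.
UTM 53N (λ₀ = 135°) forward: E = 912930.873 m, N = 4033242.359 m.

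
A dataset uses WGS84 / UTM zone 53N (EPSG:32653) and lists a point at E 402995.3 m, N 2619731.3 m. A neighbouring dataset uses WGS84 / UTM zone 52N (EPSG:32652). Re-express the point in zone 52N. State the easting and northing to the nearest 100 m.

E 1015200 m, N 2628500 m

UTM 53N → geographic: φ = 23.68550018°, λ = 134.04859968°.
UTM 52N (λ₀ = 129°) forward: E = 1015193.239 m, N = 2628541.940 m.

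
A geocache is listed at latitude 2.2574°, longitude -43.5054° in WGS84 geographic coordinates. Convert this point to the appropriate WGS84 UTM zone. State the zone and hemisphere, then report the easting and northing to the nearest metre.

Longitude -43.5054° lies in the 6° band [-48°, -42°), giving zone 23; latitude is north of the equator, so 23N.
Zone 23 central meridian λ₀ = 6×23 − 183 = -45°; Δλ = +1.4946°.
Transverse Mercator on WGS84 with k₀ = 0.9996 gives E = 666202.276 m, N = 249597.222 m.

Zone 23N: E 666202 m, N 249597 m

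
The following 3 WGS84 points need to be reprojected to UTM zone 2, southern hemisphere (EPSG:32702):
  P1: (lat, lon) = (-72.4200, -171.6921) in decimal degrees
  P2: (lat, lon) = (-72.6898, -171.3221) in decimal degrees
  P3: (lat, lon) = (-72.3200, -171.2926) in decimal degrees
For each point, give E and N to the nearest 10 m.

UTM zone 2S: λ₀ = -171°, k₀ = 0.9996.
P1 (-72.4200°, -171.6921°) → (476668.475, 1964084.672) m.
P2 (-72.6898°, -171.3221°) → (489302.858, 1934094.669) m.
P3 (-72.3200°, -171.2926°) → (490081.652, 1975349.464) m.

P1: E 476670 m, N 1964080 m; P2: E 489300 m, N 1934090 m; P3: E 490080 m, N 1975350 m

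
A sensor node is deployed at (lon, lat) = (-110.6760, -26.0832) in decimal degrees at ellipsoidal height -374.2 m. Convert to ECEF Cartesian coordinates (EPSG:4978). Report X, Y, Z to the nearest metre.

X -2023850 m, Y -5362757 m, Z -2787179 m

WGS84: a = 6378137 m, e² = 0.006694380; N(φ) = a/√(1−e²sin²φ) = 6382268.057 m.
X = (N+h)·cosφ·cosλ = -2023850.310 m; Y = (N+h)·cosφ·sinλ = -5362756.966 m; Z = (N(1−e²)+h)·sinφ = -2787179.220 m.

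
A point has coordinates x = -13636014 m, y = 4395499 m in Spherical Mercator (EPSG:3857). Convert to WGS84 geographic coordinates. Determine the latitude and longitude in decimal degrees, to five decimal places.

R = 6378137 m. λ = x/R = -122.49439791°.
φ = 2·arctan(exp(y/R)) − 90° = 2·arctan(1.99202) − 90° = 36.68650322°.

lat 36.68650°, lon -122.49440°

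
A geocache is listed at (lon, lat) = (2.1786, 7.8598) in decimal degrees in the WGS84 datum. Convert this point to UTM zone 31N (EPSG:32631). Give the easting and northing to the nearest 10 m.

E 409450 m, N 868890 m

Zone 31 central meridian λ₀ = 6×31 − 183 = 3°; Δλ = -0.8214°.
Transverse Mercator on WGS84 with k₀ = 0.9996 gives E = 409448.727 m, N = 868887.342 m.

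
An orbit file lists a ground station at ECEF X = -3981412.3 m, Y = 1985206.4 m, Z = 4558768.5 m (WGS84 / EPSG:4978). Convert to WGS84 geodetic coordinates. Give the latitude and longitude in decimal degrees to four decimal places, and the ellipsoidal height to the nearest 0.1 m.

lat 45.8911°, lon 153.4983°, h 2698.5 m

λ = atan2(Y, X) = 153.49830052°; p = √(X²+Y²) = 4448897.4 m.
Bowring's method on WGS84 (a = 6378137 m, b = 6356752.314 m) gives φ = 45.89109976°, h = 2698.504 m.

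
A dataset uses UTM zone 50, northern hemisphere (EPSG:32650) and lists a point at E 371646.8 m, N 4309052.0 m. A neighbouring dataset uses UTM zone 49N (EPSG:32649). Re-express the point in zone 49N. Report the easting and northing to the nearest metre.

E 891864 m, N 4317731 m

UTM 50N → geographic: φ = 38.92100045°, λ = 115.51940044°.
UTM 49N (λ₀ = 111°) forward: E = 891863.877 m, N = 4317730.660 m.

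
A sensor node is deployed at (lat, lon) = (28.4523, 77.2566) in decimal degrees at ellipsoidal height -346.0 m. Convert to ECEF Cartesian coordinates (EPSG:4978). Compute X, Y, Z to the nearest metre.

X 1237859 m, Y 5473480 m, Z 3020505 m

WGS84: a = 6378137 m, e² = 0.006694380; N(φ) = a/√(1−e²sin²φ) = 6382988.345 m.
X = (N+h)·cosφ·cosλ = 1237859.257 m; Y = (N+h)·cosφ·sinλ = 5473479.756 m; Z = (N(1−e²)+h)·sinφ = 3020505.096 m.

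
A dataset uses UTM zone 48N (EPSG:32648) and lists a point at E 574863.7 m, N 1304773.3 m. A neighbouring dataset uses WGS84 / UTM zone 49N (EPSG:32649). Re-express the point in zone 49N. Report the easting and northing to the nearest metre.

UTM 48N → geographic: φ = 11.80220016°, λ = 105.68719980°.
UTM 49N (λ₀ = 111°) forward: E = -79531.363 m, N = 1310188.726 m.

E -79531 m, N 1310189 m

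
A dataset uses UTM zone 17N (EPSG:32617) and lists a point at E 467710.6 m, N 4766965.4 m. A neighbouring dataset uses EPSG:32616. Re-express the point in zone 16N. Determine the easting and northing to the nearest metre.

UTM 17N → geographic: φ = 43.05469962°, λ = -81.39650005°.
UTM 16N (λ₀ = -87°) forward: E = 956376.437 m, N = 4782149.970 m.

E 956376 m, N 4782150 m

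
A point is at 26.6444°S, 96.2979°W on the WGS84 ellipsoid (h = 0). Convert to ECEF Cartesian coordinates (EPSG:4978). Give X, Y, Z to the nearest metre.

X -625790 m, Y -5670237 m, Z -2843054 m

WGS84: a = 6378137 m, e² = 0.006694380; N(φ) = a/√(1−e²sin²φ) = 6382434.785 m.
X = (N+h)·cosφ·cosλ = -625789.639 m; Y = (N+h)·cosφ·sinλ = -5670237.027 m; Z = (N(1−e²)+h)·sinφ = -2843053.977 m.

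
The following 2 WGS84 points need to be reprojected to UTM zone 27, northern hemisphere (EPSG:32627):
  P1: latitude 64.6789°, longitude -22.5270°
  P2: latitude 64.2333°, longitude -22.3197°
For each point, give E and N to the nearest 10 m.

UTM zone 27N: λ₀ = -21°, k₀ = 0.9996.
P1 (64.6789°, -22.5270°) → (427134.021, 7173547.169) m.
P2 (64.2333°, -22.3197°) → (435992.868, 7123675.733) m.

P1: E 427130 m, N 7173550 m; P2: E 435990 m, N 7123680 m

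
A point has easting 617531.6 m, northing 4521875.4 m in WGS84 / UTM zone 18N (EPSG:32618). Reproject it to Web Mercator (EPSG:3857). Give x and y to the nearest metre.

x -8193771 m, y 4988697 m

Unproject from UTM 18N (λ₀ = -75°) → φ = 40.83949965°, λ = -73.60589998°.
Web Mercator (R = 6378137 m): x = -8193771.305 m, y = 4988696.645 m.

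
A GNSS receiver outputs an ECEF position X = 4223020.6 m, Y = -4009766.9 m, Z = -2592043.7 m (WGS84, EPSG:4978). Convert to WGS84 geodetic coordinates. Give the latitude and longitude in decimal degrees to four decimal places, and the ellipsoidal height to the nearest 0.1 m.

lat -24.1375°, lon -43.5162°, h -354.7 m

λ = atan2(Y, X) = -43.51620058°; p = √(X²+Y²) = 5823412.5 m.
Bowring's method on WGS84 (a = 6378137 m, b = 6356752.314 m) gives φ = -24.13750023°, h = -354.686 m.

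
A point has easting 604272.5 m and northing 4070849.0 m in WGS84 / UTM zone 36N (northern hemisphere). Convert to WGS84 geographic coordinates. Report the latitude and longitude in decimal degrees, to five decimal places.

lat 36.77770°, lon 34.16850°

Zone 36N: λ₀ = 33°, k₀ = 0.9996, false easting 500000 m.
Meridian distance M = (N − FN)/k₀ = 4072478.0 m.
Inverse transverse Mercator on WGS84 gives φ = 36.77769984°, λ = 34.16850016°.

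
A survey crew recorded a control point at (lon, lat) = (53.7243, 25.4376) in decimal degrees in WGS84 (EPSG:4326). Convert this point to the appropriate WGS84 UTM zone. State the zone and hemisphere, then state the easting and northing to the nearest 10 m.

Zone 39N: E 773990 m, N 2816200 m

Longitude 53.7243° lies in the 6° band [48°, 54°), giving zone 39; latitude is north of the equator, so 39N.
Zone 39 central meridian λ₀ = 6×39 − 183 = 51°; Δλ = +2.7243°.
Transverse Mercator on WGS84 with k₀ = 0.9996 gives E = 773992.248 m, N = 2816203.306 m.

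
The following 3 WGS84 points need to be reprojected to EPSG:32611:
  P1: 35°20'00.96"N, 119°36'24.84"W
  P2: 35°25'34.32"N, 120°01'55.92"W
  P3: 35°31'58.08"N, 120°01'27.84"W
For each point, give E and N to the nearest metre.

P1: E 263058 m, N 3913158 m; P2: E 224707 m, N 3924534 m; P3: E 225778 m, N 3936340 m

UTM zone 11N: λ₀ = -117°, k₀ = 0.9996.
P1 (35.3336°, -119.6069°) → (263058.270, 3913157.730) m.
P2 (35.4262°, -120.0322°) → (224706.583, 3924533.507) m.
P3 (35.5328°, -120.0244°) → (225777.679, 3936339.673) m.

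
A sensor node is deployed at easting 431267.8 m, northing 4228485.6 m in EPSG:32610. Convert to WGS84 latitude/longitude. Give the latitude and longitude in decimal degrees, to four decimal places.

Zone 10N: λ₀ = -123°, k₀ = 0.9996, false easting 500000 m.
Meridian distance M = (N − FN)/k₀ = 4230177.7 m.
Inverse transverse Mercator on WGS84 gives φ = 38.20169969°, λ = -123.78499981°.

lat 38.2017°, lon -123.7850°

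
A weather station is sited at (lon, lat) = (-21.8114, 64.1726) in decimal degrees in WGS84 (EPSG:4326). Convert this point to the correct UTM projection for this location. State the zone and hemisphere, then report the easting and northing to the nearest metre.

Zone 27N: E 460558 m, N 7116499 m

Longitude -21.8114° lies in the 6° band [-24°, -18°), giving zone 27; latitude is north of the equator, so 27N.
Zone 27 central meridian λ₀ = 6×27 − 183 = -21°; Δλ = -0.8114°.
Transverse Mercator on WGS84 with k₀ = 0.9996 gives E = 460558.474 m, N = 7116499.072 m.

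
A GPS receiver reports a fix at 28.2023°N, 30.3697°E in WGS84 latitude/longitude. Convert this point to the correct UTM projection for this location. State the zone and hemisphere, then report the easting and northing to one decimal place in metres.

Zone 36N: E 241816.3 m, N 3122414.5 m

Longitude 30.3697° lies in the 6° band [30°, 36°), giving zone 36; latitude is north of the equator, so 36N.
Zone 36 central meridian λ₀ = 6×36 − 183 = 33°; Δλ = -2.6303°.
Transverse Mercator on WGS84 with k₀ = 0.9996 gives E = 241816.321 m, N = 3122414.452 m.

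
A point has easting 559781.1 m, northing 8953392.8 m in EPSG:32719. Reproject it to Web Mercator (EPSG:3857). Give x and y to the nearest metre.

x -7620420 m, y -1058769 m

Unproject from UTM 19S (λ₀ = -69°) → φ = -9.46770012°, λ = -68.45540044°.
Web Mercator (R = 6378137 m): x = -7620420.319 m, y = -1058768.880 m.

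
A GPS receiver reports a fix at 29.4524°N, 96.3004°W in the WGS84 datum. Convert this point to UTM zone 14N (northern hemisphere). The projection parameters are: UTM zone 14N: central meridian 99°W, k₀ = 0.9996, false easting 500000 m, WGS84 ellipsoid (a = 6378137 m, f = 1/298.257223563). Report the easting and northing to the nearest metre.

Zone 14 central meridian λ₀ = 6×14 − 183 = -99°; Δλ = +2.6996°.
Transverse Mercator on WGS84 with k₀ = 0.9996 gives E = 761838.149 m, N = 3261143.835 m.

E 761838 m, N 3261144 m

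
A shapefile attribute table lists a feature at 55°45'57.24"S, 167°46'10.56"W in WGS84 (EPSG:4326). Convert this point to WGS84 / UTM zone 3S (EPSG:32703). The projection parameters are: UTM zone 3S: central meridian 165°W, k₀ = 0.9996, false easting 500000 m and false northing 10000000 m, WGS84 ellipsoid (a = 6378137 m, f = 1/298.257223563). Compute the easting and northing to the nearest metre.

Zone 3 central meridian λ₀ = 6×3 − 183 = -165°; Δλ = -2.7696°.
Transverse Mercator on WGS84 with k₀ = 0.9996 gives E = 326248.248 m, N = 3816501.615 m.

E 326248 m, N 3816502 m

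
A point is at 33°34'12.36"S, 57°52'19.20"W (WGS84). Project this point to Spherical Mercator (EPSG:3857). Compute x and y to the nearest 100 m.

Web Mercator is spherical with R = a = 6378137 m.
x = R·λ = 6378137 × -1.010056945 = -6442281.571 m.
y = R·ln tan(π/4 + φ/2) = 6378137 × -0.622630402 = -3971222.002 m.

x -6442300 m, y -3971200 m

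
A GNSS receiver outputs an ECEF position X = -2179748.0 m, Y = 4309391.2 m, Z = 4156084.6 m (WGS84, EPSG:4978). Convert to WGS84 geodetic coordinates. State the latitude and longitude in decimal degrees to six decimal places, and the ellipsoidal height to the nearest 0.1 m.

λ = atan2(Y, X) = 116.83089966°; p = √(X²+Y²) = 4829301.6 m.
Bowring's method on WGS84 (a = 6378137 m, b = 6356752.314 m) gives φ = 40.90550042°, h = 2424.116 m.

lat 40.905500°, lon 116.830900°, h 2424.1 m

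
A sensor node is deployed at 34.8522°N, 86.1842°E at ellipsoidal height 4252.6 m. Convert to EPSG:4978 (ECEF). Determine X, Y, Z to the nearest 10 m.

WGS84: a = 6378137 m, e² = 0.006694380; N(φ) = a/√(1−e²sin²φ) = 6385120.303 m.
X = (N+h)·cosφ·cosλ = 348936.928 m; Y = (N+h)·cosφ·sinλ = 5231680.545 m; Z = (N(1−e²)+h)·sinφ = 3626853.505 m.

X 348940 m, Y 5231680 m, Z 3626850 m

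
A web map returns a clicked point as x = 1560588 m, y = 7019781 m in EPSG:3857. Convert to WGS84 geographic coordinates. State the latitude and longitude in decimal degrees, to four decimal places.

lat 53.1984°, lon 14.0190°

R = 6378137 m. λ = x/R = 14.01900053°.
φ = 2·arctan(exp(y/R)) − 90° = 2·arctan(3.00597) − 90° = 53.19839891°.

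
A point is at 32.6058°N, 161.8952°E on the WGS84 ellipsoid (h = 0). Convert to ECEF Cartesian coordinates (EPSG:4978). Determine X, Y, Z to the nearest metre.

X -5111884 m, Y 1671295 m, Z 3417213 m

WGS84: a = 6378137 m, e² = 0.006694380; N(φ) = a/√(1−e²sin²φ) = 6384345.025 m.
X = (N+h)·cosφ·cosλ = -5111884.308 m; Y = (N+h)·cosφ·sinλ = 1671295.353 m; Z = (N(1−e²)+h)·sinφ = 3417212.731 m.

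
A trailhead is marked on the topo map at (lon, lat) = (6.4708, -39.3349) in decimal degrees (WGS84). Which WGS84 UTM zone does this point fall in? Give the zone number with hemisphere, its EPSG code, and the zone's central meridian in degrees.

Zone 32S (EPSG:32732), central meridian 9°

UTM zone = ⌊(λ + 180)/6⌋ + 1; 6.4708° ∈ [6°, 12°) → zone 32.
Hemisphere: S (φ < 0).
Central meridian λ₀ = 6×32 − 183 = 9°.
EPSG code: 32732.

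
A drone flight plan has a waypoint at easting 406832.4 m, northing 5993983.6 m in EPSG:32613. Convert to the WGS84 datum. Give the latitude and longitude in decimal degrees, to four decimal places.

lat 54.0856°, lon -106.4243°

Zone 13N: λ₀ = -105°, k₀ = 0.9996, false easting 500000 m.
Meridian distance M = (N − FN)/k₀ = 5996382.2 m.
Inverse transverse Mercator on WGS84 gives φ = 54.08560020°, λ = -106.42430020°.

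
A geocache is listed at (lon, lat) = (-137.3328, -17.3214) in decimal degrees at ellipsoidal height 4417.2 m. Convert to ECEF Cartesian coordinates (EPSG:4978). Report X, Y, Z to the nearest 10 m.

X -4481600 m, Y -4130760 m, Z -1888130 m

WGS84: a = 6378137 m, e² = 0.006694380; N(φ) = a/√(1−e²sin²φ) = 6380030.289 m.
X = (N+h)·cosφ·cosλ = -4481604.251 m; Y = (N+h)·cosφ·sinλ = -4130757.693 m; Z = (N(1−e²)+h)·sinφ = -1888134.639 m.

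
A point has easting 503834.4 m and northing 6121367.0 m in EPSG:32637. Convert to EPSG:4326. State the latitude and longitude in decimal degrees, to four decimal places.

lat 55.2388°, lon 39.0603°

Zone 37N: λ₀ = 39°, k₀ = 0.9996, false easting 500000 m.
Meridian distance M = (N − FN)/k₀ = 6123816.5 m.
Inverse transverse Mercator on WGS84 gives φ = 55.23879974°, λ = 39.06030064°.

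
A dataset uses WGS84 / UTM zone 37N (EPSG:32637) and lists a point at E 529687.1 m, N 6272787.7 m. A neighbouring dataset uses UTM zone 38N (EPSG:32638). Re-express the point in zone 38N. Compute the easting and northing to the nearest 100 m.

UTM 37N → geographic: φ = 56.59839998°, λ = 39.48349983°.
UTM 38N (λ₀ = 45°) forward: E = 161489.414 m, N = 6286304.572 m.

E 161500 m, N 6286300 m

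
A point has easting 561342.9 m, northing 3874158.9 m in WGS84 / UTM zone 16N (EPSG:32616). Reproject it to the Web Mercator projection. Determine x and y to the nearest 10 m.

x -9609960 m, y 4165000 m

Unproject from UTM 16N (λ₀ = -87°) → φ = 35.00820010°, λ = -86.32769947°.
Web Mercator (R = 6378137 m): x = -9609955.546 m, y = 4164995.561 m.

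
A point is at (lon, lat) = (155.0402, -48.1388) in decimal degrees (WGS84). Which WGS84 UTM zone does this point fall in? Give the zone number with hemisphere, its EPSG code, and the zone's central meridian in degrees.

UTM zone = ⌊(λ + 180)/6⌋ + 1; 155.0402° ∈ [150°, 156°) → zone 56.
Hemisphere: S (φ < 0).
Central meridian λ₀ = 6×56 − 183 = 153°.
EPSG code: 32756.

Zone 56S (EPSG:32756), central meridian 153°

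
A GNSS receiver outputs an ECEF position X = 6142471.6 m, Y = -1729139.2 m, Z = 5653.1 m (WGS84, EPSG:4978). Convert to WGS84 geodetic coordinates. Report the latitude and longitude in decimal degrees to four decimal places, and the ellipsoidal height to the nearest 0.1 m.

λ = atan2(Y, X) = -15.72219998°; p = √(X²+Y²) = 6381213.0 m.
Bowring's method on WGS84 (a = 6378137 m, b = 6356752.314 m) gives φ = 0.05110009°, h = 3078.551 m.

lat 0.0511°, lon -15.7222°, h 3078.6 m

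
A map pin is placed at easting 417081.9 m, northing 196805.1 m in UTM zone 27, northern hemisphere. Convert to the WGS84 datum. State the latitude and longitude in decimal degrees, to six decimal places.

lat 1.780400°, lon -21.745500°

Zone 27N: λ₀ = -21°, k₀ = 0.9996, false easting 500000 m.
Meridian distance M = (N − FN)/k₀ = 196883.9 m.
Inverse transverse Mercator on WGS84 gives φ = 1.78040009°, λ = -21.74550039°.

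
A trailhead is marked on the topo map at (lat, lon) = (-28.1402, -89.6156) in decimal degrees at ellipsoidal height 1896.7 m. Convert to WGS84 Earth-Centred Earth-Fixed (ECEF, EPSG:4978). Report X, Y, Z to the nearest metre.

WGS84: a = 6378137 m, e² = 0.006694380; N(φ) = a/√(1−e²sin²φ) = 6382891.049 m.
X = (N+h)·cosφ·cosλ = 37772.190 m; Y = (N+h)·cosφ·sinλ = -5629954.717 m; Z = (N(1−e²)+h)·sinφ = -2991109.278 m.

X 37772 m, Y -5629955 m, Z -2991109 m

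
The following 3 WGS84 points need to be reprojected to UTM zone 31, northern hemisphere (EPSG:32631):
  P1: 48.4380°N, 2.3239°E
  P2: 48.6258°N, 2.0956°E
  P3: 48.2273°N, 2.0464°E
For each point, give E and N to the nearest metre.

UTM zone 31N: λ₀ = 3°, k₀ = 0.9996.
P1 (48.4380°, 2.3239°) → (449994.502, 5365204.732) m.
P2 (48.6258°, 2.0956°) → (433356.119, 5386253.814) m.
P3 (48.2273°, 2.0464°) → (429179.126, 5342003.732) m.

P1: E 449995 m, N 5365205 m; P2: E 433356 m, N 5386254 m; P3: E 429179 m, N 5342004 m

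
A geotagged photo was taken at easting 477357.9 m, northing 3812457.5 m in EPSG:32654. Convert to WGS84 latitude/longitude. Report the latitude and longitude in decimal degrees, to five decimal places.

Zone 54N: λ₀ = 141°, k₀ = 0.9996, false easting 500000 m.
Meridian distance M = (N − FN)/k₀ = 3813983.1 m.
Inverse transverse Mercator on WGS84 gives φ = 34.45340013°, λ = 140.75350011°.

lat 34.45340°, lon 140.75350°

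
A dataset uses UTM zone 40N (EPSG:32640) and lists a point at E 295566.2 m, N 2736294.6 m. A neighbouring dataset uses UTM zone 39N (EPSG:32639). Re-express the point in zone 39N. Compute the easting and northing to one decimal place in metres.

E 902592.0 m, N 2740639.5 m

UTM 40N → geographic: φ = 24.72759997°, λ = 54.97880037°.
UTM 39N (λ₀ = 51°) forward: E = 902592.042 m, N = 2740639.470 m.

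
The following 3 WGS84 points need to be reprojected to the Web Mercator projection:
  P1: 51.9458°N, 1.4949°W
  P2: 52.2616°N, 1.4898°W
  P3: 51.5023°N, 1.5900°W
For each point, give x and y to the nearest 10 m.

Web Mercator: x = R·λ, y = R·ln tan(π/4+φ/2), R = 6378137 m.
P1 (51.9458°, -1.4949°) → (-166411.507, 6790331.326) m.
P2 (52.2616°, -1.4898°) → (-165843.777, 6847565.007) m.
P3 (51.5023°, -1.5900°) → (-176997.990, 6710630.385) m.

P1: x -166410 m, y 6790330 m; P2: x -165840 m, y 6847570 m; P3: x -177000 m, y 6710630 m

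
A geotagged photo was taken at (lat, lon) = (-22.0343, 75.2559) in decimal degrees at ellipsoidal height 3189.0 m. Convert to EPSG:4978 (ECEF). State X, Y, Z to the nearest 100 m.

X 1506100 m, Y 5723100 m, Z -2379100 m

WGS84: a = 6378137 m, e² = 0.006694380; N(φ) = a/√(1−e²sin²φ) = 6381143.893 m.
X = (N+h)·cosφ·cosλ = 1506149.477 m; Y = (N+h)·cosφ·sinλ = 5723149.998 m; Z = (N(1−e²)+h)·sinφ = -2379130.356 m.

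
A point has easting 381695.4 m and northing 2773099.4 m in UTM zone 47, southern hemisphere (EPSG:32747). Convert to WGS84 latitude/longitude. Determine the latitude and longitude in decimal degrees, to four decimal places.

lat -65.1443°, lon 96.4771°

Zone 47S: λ₀ = 99°, k₀ = 0.9996, false easting 500000 m, false northing 10000000 m.
Meridian distance M = (N − FN)/k₀ = -7229792.5 m.
Inverse transverse Mercator on WGS84 gives φ = -65.14430017°, λ = 96.47710093°.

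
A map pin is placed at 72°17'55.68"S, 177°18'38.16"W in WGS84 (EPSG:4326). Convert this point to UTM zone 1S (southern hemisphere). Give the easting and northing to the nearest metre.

Zone 1 central meridian λ₀ = 6×1 − 183 = -177°; Δλ = -0.3106°.
Transverse Mercator on WGS84 with k₀ = 0.9996 gives E = 489459.292 m, N = 1977711.133 m.

E 489459 m, N 1977711 m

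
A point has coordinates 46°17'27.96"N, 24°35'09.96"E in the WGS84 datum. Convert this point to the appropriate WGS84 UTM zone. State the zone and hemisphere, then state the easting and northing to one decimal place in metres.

Longitude 24.5861° lies in the 6° band [24°, 30°), giving zone 35; latitude is north of the equator, so 35N.
Zone 35 central meridian λ₀ = 6×35 − 183 = 27°; Δλ = -2.4139°.
Transverse Mercator on WGS84 with k₀ = 0.9996 gives E = 314071.170 m, N = 5129223.529 m.

Zone 35N: E 314071.2 m, N 5129223.5 m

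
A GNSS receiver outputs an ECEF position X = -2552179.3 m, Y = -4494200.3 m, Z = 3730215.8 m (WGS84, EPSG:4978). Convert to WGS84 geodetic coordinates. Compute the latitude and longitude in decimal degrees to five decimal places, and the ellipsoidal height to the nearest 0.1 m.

λ = atan2(Y, X) = -119.59150011°; p = √(X²+Y²) = 5168312.6 m.
Bowring's method on WGS84 (a = 6378137 m, b = 6356752.314 m) gives φ = 36.00249970°, h = 3061.708 m.

lat 36.00250°, lon -119.59150°, h 3061.7 m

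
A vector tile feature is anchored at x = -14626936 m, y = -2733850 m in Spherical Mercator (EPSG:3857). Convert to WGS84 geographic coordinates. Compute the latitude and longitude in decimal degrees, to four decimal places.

R = 6378137 m. λ = x/R = -131.39600169°.
φ = 2·arctan(exp(y/R)) − 90° = 2·arctan(0.65140) − 90° = -23.83939609°.

lat -23.8394°, lon -131.3960°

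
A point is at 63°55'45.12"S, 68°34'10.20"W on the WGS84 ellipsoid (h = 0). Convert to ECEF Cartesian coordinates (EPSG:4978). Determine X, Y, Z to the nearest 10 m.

WGS84: a = 6378137 m, e² = 0.006694380; N(φ) = a/√(1−e²sin²φ) = 6395432.535 m.
X = (N+h)·cosφ·cosλ = 1026942.561 m; Y = (N+h)·cosφ·sinλ = -2616348.016 m; Z = (N(1−e²)+h)·sinφ = -5706250.684 m.

X 1026940 m, Y -2616350 m, Z -5706250 m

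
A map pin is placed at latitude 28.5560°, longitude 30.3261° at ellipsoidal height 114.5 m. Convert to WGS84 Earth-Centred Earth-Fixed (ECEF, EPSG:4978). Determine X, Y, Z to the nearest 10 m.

X 4839450 m, Y 2830900 m, Z 3030820 m

WGS84: a = 6378137 m, e² = 0.006694380; N(φ) = a/√(1−e²sin²φ) = 6383020.828 m.
X = (N+h)·cosφ·cosλ = 4839449.464 m; Y = (N+h)·cosφ·sinλ = 2830904.016 m; Z = (N(1−e²)+h)·sinφ = 3030824.366 m.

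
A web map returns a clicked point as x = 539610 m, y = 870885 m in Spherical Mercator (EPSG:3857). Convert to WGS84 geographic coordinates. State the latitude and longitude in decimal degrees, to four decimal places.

R = 6378137 m. λ = x/R = 4.84739910°.
φ = 2·arctan(exp(y/R)) − 90° = 2·arctan(1.14630) − 90° = 7.79909647°.

lat 7.7991°, lon 4.8474°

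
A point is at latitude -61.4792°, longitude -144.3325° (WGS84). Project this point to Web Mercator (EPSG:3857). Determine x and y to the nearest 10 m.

x -16067020 m, y -8736690 m

Web Mercator is spherical with R = a = 6378137 m.
x = R·λ = 6378137 × -2.519077343 = -16067020.405 m.
y = R·ln tan(π/4 + φ/2) = 6378137 × -1.369787838 = -8736694.489 m.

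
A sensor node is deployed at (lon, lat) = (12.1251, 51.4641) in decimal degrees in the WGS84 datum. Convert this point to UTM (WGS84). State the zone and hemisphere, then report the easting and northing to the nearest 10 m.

Longitude 12.1251° lies in the 6° band [12°, 18°), giving zone 33; latitude is north of the equator, so 33N.
Zone 33 central meridian λ₀ = 6×33 − 183 = 15°; Δλ = -2.8749°.
Transverse Mercator on WGS84 with k₀ = 0.9996 gives E = 300307.268 m, N = 5705356.951 m.

Zone 33N: E 300310 m, N 5705360 m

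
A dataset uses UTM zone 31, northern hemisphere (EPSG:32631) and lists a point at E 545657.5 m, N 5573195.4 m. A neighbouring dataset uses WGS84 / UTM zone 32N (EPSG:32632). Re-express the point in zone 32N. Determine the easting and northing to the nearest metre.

UTM 31N → geographic: φ = 50.30910029°, λ = 3.64120061°.
UTM 32N (λ₀ = 9°) forward: E = 118521.123 m, N = 5586744.675 m.

E 118521 m, N 5586745 m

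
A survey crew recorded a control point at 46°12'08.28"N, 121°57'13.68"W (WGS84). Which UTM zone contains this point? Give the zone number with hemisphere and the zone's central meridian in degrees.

Zone 10N, central meridian -123°

UTM zone = ⌊(λ + 180)/6⌋ + 1; -121.9538° ∈ [-126°, -120°) → zone 10.
Hemisphere: N (φ ≥ 0).
Central meridian λ₀ = 6×10 − 183 = -123°.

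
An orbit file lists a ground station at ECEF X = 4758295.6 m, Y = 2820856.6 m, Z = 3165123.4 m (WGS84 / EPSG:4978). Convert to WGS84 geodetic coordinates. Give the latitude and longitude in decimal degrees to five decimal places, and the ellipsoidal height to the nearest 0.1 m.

lat 29.94390°, lon 30.66070°, h 274.1 m

λ = atan2(Y, X) = 30.66070041°; p = √(X²+Y²) = 5531600.9 m.
Bowring's method on WGS84 (a = 6378137 m, b = 6356752.314 m) gives φ = 29.94389989°, h = 274.128 m.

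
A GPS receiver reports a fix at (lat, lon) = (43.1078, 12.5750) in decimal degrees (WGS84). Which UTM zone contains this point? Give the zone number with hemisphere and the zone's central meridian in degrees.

Zone 33N, central meridian 15°

UTM zone = ⌊(λ + 180)/6⌋ + 1; 12.5750° ∈ [12°, 18°) → zone 33.
Hemisphere: N (φ ≥ 0).
Central meridian λ₀ = 6×33 − 183 = 15°.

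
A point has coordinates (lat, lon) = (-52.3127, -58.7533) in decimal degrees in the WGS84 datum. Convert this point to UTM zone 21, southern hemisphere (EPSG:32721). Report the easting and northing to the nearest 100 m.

Zone 21 central meridian λ₀ = 6×21 − 183 = -57°; Δλ = -1.7533°.
Transverse Mercator on WGS84 with k₀ = 0.9996 gives E = 380480.165 m, N = 4202734.115 m.

E 380500 m, N 4202700 m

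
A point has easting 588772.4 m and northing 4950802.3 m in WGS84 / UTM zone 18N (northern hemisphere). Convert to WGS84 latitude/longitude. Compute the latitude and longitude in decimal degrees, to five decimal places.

Zone 18N: λ₀ = -75°, k₀ = 0.9996, false easting 500000 m.
Meridian distance M = (N − FN)/k₀ = 4952783.4 m.
Inverse transverse Mercator on WGS84 gives φ = 44.70509984°, λ = -73.87939957°.

lat 44.70510°, lon -73.87940°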